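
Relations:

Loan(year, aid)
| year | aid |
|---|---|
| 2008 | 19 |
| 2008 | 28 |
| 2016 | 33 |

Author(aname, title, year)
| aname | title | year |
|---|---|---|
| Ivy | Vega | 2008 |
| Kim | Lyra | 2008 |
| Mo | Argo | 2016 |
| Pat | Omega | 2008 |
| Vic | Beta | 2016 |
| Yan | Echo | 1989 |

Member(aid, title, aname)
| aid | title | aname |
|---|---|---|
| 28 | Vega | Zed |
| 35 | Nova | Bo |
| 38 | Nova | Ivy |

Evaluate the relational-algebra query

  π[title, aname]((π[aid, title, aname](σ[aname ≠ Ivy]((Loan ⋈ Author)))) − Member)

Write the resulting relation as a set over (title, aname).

Loan ⋈ Author (natural join on year): {(2008, 19, Ivy, Vega), (2008, 19, Kim, Lyra), (2008, 19, Pat, Omega), (2008, 28, Ivy, Vega), (2008, 28, Kim, Lyra), (2008, 28, Pat, Omega), (2016, 33, Mo, Argo), (2016, 33, Vic, Beta)}
Selection aname ≠ Ivy: {(2008, 19, Kim, Lyra), (2008, 19, Pat, Omega), (2008, 28, Kim, Lyra), (2008, 28, Pat, Omega), (2016, 33, Mo, Argo), (2016, 33, Vic, Beta)}
π_{aid, title, aname} gives {(19, Lyra, Kim), (19, Omega, Pat), (28, Lyra, Kim), (28, Omega, Pat), (33, Argo, Mo), (33, Beta, Vic)}.
Difference: {(19, Lyra, Kim), (19, Omega, Pat), (28, Lyra, Kim), (28, Omega, Pat), (33, Argo, Mo), (33, Beta, Vic)} with {(28, Vega, Zed), (35, Nova, Bo), (38, Nova, Ivy)} → {(19, Lyra, Kim), (19, Omega, Pat), (28, Lyra, Kim), (28, Omega, Pat), (33, Argo, Mo), (33, Beta, Vic)}
π_{title, aname} gives {(Argo, Mo), (Beta, Vic), (Lyra, Kim), (Omega, Pat)} (2 duplicate(s) eliminated).

{(Argo, Mo), (Beta, Vic), (Lyra, Kim), (Omega, Pat)}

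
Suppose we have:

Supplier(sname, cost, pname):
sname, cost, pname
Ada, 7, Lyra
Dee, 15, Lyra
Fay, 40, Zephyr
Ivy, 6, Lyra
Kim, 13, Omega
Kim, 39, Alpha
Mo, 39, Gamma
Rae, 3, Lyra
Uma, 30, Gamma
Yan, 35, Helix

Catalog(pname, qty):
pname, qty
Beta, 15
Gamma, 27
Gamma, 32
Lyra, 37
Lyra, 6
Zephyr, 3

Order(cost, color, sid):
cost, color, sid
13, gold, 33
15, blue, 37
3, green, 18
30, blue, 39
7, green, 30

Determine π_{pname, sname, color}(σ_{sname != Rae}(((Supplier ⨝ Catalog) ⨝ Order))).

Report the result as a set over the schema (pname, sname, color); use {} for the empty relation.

Joining Supplier and Catalog on pname yields {(Ada, 7, Lyra, 37), (Ada, 7, Lyra, 6), (Dee, 15, Lyra, 37), (Dee, 15, Lyra, 6), (Fay, 40, Zephyr, 3), (Ivy, 6, Lyra, 37), (Ivy, 6, Lyra, 6), (Mo, 39, Gamma, 27), (Mo, 39, Gamma, 32), (Rae, 3, Lyra, 37), (Rae, 3, Lyra, 6), (Uma, 30, Gamma, 27), (Uma, 30, Gamma, 32)}.
Joining (Supplier ⨝ Catalog) and Order on cost yields {(Ada, 7, Lyra, 37, green, 30), (Ada, 7, Lyra, 6, green, 30), (Dee, 15, Lyra, 37, blue, 37), (Dee, 15, Lyra, 6, blue, 37), (Rae, 3, Lyra, 37, green, 18), (Rae, 3, Lyra, 6, green, 18), (Uma, 30, Gamma, 27, blue, 39), (Uma, 30, Gamma, 32, blue, 39)}.
σ[sname != Rae]: keep tuples satisfying sname != Rae → {(Ada, 7, Lyra, 37, green, 30), (Ada, 7, Lyra, 6, green, 30), (Dee, 15, Lyra, 37, blue, 37), (Dee, 15, Lyra, 6, blue, 37), (Uma, 30, Gamma, 27, blue, 39), (Uma, 30, Gamma, 32, blue, 39)}
π_{pname, sname, color} gives {(Gamma, Uma, blue), (Lyra, Ada, green), (Lyra, Dee, blue)} (3 duplicate(s) eliminated).

{(Gamma, Uma, blue), (Lyra, Ada, green), (Lyra, Dee, blue)}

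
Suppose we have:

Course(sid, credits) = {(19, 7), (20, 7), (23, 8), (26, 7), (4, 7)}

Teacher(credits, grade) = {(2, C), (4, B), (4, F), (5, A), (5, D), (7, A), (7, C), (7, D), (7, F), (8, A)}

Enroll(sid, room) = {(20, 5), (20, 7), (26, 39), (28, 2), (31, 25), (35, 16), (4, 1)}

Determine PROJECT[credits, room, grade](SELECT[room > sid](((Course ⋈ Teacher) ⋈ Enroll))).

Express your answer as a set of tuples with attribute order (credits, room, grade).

Course ⋈ Teacher (natural join on credits): {(19, 7, A), (19, 7, C), (19, 7, D), (19, 7, F), (20, 7, A), (20, 7, C), (20, 7, D), (20, 7, F), (23, 8, A), (26, 7, A), (26, 7, C), (26, 7, D), (26, 7, F), (4, 7, A), (4, 7, C), (4, 7, D), (4, 7, F)}
(Course ⋈ Teacher) ⋈ Enroll (natural join on sid): {(20, 7, A, 5), (20, 7, A, 7), (20, 7, C, 5), (20, 7, C, 7), (20, 7, D, 5), (20, 7, D, 7), (20, 7, F, 5), (20, 7, F, 7), (26, 7, A, 39), (26, 7, C, 39), (26, 7, D, 39), (26, 7, F, 39), (4, 7, A, 1), (4, 7, C, 1), (4, 7, D, 1), (4, 7, F, 1)}
σ[room > sid]: keep tuples satisfying room > sid → {(26, 7, A, 39), (26, 7, C, 39), (26, 7, D, 39), (26, 7, F, 39)}
π[credits, room, grade]: project onto (credits, room, grade) → {(7, 39, A), (7, 39, C), (7, 39, D), (7, 39, F)}

{(7, 39, A), (7, 39, C), (7, 39, D), (7, 39, F)}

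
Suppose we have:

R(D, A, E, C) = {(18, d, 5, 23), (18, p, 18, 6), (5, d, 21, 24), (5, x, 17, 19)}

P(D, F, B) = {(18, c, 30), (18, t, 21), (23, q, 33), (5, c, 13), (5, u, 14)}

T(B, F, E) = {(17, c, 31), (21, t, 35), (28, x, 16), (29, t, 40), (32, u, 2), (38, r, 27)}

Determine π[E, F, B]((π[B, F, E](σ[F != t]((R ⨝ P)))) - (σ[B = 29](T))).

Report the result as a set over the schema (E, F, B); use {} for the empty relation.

{(17, c, 13), (17, u, 14), (18, c, 30), (21, c, 13), (21, u, 14), (5, c, 30)}

Joining R and P on D yields {(18, d, 5, 23, c, 30), (18, d, 5, 23, t, 21), (18, p, 18, 6, c, 30), (18, p, 18, 6, t, 21), (5, d, 21, 24, c, 13), (5, d, 21, 24, u, 14), (5, x, 17, 19, c, 13), (5, x, 17, 19, u, 14)}.
Filtering on F != t leaves {(18, d, 5, 23, c, 30), (18, p, 18, 6, c, 30), (5, d, 21, 24, c, 13), (5, d, 21, 24, u, 14), (5, x, 17, 19, c, 13), (5, x, 17, 19, u, 14)}.
Keep only column(s) B, F, E: {(13, c, 17), (13, c, 21), (14, u, 17), (14, u, 21), (30, c, 18), (30, c, 5)}
Filtering on B = 29 leaves {(29, t, 40)}.
Set difference of the two operands is {(13, c, 17), (13, c, 21), (14, u, 17), (14, u, 21), (30, c, 18), (30, c, 5)}.
Keep only column(s) E, F, B: {(17, c, 13), (17, u, 14), (18, c, 30), (21, c, 13), (21, u, 14), (5, c, 30)}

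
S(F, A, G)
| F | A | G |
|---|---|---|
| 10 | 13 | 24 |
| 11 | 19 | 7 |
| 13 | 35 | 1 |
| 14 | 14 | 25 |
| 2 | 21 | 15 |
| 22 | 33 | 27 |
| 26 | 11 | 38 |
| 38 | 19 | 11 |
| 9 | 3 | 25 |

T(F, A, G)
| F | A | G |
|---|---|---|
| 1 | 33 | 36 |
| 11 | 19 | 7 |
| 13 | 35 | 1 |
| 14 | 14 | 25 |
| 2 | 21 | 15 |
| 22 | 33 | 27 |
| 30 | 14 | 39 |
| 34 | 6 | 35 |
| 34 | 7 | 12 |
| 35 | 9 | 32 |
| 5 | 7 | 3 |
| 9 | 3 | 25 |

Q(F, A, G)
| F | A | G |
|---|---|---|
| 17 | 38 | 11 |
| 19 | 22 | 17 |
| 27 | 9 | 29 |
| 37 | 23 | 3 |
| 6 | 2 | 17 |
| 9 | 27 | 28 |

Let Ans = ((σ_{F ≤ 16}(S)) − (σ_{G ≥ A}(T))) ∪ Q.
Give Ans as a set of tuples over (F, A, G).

{(10, 13, 24), (11, 19, 7), (13, 35, 1), (17, 38, 11), (19, 22, 17), (2, 21, 15), (27, 9, 29), (37, 23, 3), (6, 2, 17), (9, 27, 28)}

Selection F ≤ 16: {(10, 13, 24), (11, 19, 7), (13, 35, 1), (14, 14, 25), (2, 21, 15), (9, 3, 25)}
Selection G ≥ A: {(1, 33, 36), (14, 14, 25), (30, 14, 39), (34, 6, 35), (34, 7, 12), (35, 9, 32), (9, 3, 25)}
Difference: {(10, 13, 24), (11, 19, 7), (13, 35, 1), (14, 14, 25), (2, 21, 15), (9, 3, 25)} with {(1, 33, 36), (14, 14, 25), (30, 14, 39), (34, 6, 35), (34, 7, 12), (35, 9, 32), (9, 3, 25)} → {(10, 13, 24), (11, 19, 7), (13, 35, 1), (2, 21, 15)}
Union: {(10, 13, 24), (11, 19, 7), (13, 35, 1), (2, 21, 15)} with {(17, 38, 11), (19, 22, 17), (27, 9, 29), (37, 23, 3), (6, 2, 17), (9, 27, 28)} → {(10, 13, 24), (11, 19, 7), (13, 35, 1), (17, 38, 11), (19, 22, 17), (2, 21, 15), (27, 9, 29), (37, 23, 3), (6, 2, 17), (9, 27, 28)}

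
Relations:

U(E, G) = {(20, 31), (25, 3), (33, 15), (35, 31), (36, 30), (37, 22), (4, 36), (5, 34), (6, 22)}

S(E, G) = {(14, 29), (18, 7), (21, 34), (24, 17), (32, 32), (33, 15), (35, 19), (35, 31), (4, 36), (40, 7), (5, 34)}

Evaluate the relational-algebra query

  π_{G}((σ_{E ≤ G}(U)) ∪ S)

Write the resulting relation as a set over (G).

{15, 17, 19, 22, 29, 31, 32, 34, 36, 7}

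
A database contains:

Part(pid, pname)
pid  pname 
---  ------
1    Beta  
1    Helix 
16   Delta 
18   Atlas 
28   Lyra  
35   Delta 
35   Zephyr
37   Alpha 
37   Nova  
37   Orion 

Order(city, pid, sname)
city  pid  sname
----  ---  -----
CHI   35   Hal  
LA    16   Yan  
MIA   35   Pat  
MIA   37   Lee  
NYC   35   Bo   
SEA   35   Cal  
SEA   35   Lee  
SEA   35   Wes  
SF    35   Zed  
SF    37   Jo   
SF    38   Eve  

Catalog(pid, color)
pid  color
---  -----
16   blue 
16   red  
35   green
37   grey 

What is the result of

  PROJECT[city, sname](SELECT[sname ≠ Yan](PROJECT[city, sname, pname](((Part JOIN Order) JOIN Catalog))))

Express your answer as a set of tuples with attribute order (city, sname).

Part ⋈ Order (natural join on pid): {(16, Delta, LA, Yan), (35, Delta, CHI, Hal), (35, Delta, MIA, Pat), (35, Delta, NYC, Bo), (35, Delta, SEA, Cal), (35, Delta, SEA, Lee), (35, Delta, SEA, Wes), (35, Delta, SF, Zed), (35, Zephyr, CHI, Hal), (35, Zephyr, MIA, Pat), (35, Zephyr, NYC, Bo), (35, Zephyr, SEA, Cal), (35, Zephyr, SEA, Lee), (35, Zephyr, SEA, Wes), (35, Zephyr, SF, Zed), (37, Alpha, MIA, Lee), (37, Alpha, SF, Jo), (37, Nova, MIA, Lee), (37, Nova, SF, Jo), (37, Orion, MIA, Lee), (37, Orion, SF, Jo)}
(Part JOIN Order) ⋈ Catalog (natural join on pid): {(16, Delta, LA, Yan, blue), (16, Delta, LA, Yan, red), (35, Delta, CHI, Hal, green), (35, Delta, MIA, Pat, green), (35, Delta, NYC, Bo, green), (35, Delta, SEA, Cal, green), (35, Delta, SEA, Lee, green), (35, Delta, SEA, Wes, green), (35, Delta, SF, Zed, green), (35, Zephyr, CHI, Hal, green), (35, Zephyr, MIA, Pat, green), (35, Zephyr, NYC, Bo, green), (35, Zephyr, SEA, Cal, green), (35, Zephyr, SEA, Lee, green), (35, Zephyr, SEA, Wes, green), (35, Zephyr, SF, Zed, green), (37, Alpha, MIA, Lee, grey), (37, Alpha, SF, Jo, grey), (37, Nova, MIA, Lee, grey), (37, Nova, SF, Jo, grey), (37, Orion, MIA, Lee, grey), (37, Orion, SF, Jo, grey)}
Projecting to city, sname, pname (1 duplicate(s) eliminated): {(CHI, Hal, Delta), (CHI, Hal, Zephyr), (LA, Yan, Delta), (MIA, Lee, Alpha), (MIA, Lee, Nova), (MIA, Lee, Orion), (MIA, Pat, Delta), (MIA, Pat, Zephyr), (NYC, Bo, Delta), (NYC, Bo, Zephyr), (SEA, Cal, Delta), (SEA, Cal, Zephyr), (SEA, Lee, Delta), (SEA, Lee, Zephyr), (SEA, Wes, Delta), (SEA, Wes, Zephyr), (SF, Jo, Alpha), (SF, Jo, Nova), (SF, Jo, Orion), (SF, Zed, Delta), (SF, Zed, Zephyr)}
Filtering on sname ≠ Yan leaves {(CHI, Hal, Delta), (CHI, Hal, Zephyr), (MIA, Lee, Alpha), (MIA, Lee, Nova), (MIA, Lee, Orion), (MIA, Pat, Delta), (MIA, Pat, Zephyr), (NYC, Bo, Delta), (NYC, Bo, Zephyr), (SEA, Cal, Delta), (SEA, Cal, Zephyr), (SEA, Lee, Delta), (SEA, Lee, Zephyr), (SEA, Wes, Delta), (SEA, Wes, Zephyr), (SF, Jo, Alpha), (SF, Jo, Nova), (SF, Jo, Orion), (SF, Zed, Delta), (SF, Zed, Zephyr)}.
Projecting to city, sname (11 duplicate(s) eliminated): {(CHI, Hal), (MIA, Lee), (MIA, Pat), (NYC, Bo), (SEA, Cal), (SEA, Lee), (SEA, Wes), (SF, Jo), (SF, Zed)}

{(CHI, Hal), (MIA, Lee), (MIA, Pat), (NYC, Bo), (SEA, Cal), (SEA, Lee), (SEA, Wes), (SF, Jo), (SF, Zed)}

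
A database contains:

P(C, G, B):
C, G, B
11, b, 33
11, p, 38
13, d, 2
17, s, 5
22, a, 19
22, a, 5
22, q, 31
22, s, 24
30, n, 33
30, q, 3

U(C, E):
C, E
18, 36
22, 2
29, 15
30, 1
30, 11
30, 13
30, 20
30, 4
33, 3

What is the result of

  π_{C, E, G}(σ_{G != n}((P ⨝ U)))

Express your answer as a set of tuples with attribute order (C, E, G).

Natural join on C: {(22, a, 19, 2), (22, a, 5, 2), (22, q, 31, 2), (22, s, 24, 2), (30, n, 33, 1), (30, n, 33, 11), (30, n, 33, 13), (30, n, 33, 20), (30, n, 33, 4), (30, q, 3, 1), (30, q, 3, 11), (30, q, 3, 13), (30, q, 3, 20), (30, q, 3, 4)}
Filtering on G != n leaves {(22, a, 19, 2), (22, a, 5, 2), (22, q, 31, 2), (22, s, 24, 2), (30, q, 3, 1), (30, q, 3, 11), (30, q, 3, 13), (30, q, 3, 20), (30, q, 3, 4)}.
π_{C, E, G} gives {(22, 2, a), (22, 2, q), (22, 2, s), (30, 1, q), (30, 11, q), (30, 13, q), (30, 20, q), (30, 4, q)} (1 duplicate(s) eliminated).

{(22, 2, a), (22, 2, q), (22, 2, s), (30, 1, q), (30, 11, q), (30, 13, q), (30, 20, q), (30, 4, q)}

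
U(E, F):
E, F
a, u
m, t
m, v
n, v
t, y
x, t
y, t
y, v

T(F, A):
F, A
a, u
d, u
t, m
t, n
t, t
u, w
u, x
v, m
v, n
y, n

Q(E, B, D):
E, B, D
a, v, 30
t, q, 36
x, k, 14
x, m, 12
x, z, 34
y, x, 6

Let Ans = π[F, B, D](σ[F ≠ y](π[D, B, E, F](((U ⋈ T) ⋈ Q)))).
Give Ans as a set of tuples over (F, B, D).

{(t, k, 14), (t, m, 12), (t, x, 6), (t, z, 34), (u, v, 30), (v, x, 6)}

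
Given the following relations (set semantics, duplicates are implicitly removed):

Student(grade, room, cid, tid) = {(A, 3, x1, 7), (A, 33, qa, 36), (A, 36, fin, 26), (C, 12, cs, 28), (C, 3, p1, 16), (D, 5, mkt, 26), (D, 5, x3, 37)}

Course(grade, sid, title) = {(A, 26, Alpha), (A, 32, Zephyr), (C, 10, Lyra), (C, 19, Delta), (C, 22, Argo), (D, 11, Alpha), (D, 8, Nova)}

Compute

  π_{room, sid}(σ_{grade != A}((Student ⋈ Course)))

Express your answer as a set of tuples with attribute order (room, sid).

{(12, 10), (12, 19), (12, 22), (3, 10), (3, 19), (3, 22), (5, 11), (5, 8)}

Student ⋈ Course (natural join on grade): {(A, 3, x1, 7, 26, Alpha), (A, 3, x1, 7, 32, Zephyr), (A, 33, qa, 36, 26, Alpha), (A, 33, qa, 36, 32, Zephyr), (A, 36, fin, 26, 26, Alpha), (A, 36, fin, 26, 32, Zephyr), (C, 12, cs, 28, 10, Lyra), (C, 12, cs, 28, 19, Delta), (C, 12, cs, 28, 22, Argo), (C, 3, p1, 16, 10, Lyra), (C, 3, p1, 16, 19, Delta), (C, 3, p1, 16, 22, Argo), (D, 5, mkt, 26, 11, Alpha), (D, 5, mkt, 26, 8, Nova), (D, 5, x3, 37, 11, Alpha), (D, 5, x3, 37, 8, Nova)}
Filtering on grade != A leaves {(C, 12, cs, 28, 10, Lyra), (C, 12, cs, 28, 19, Delta), (C, 12, cs, 28, 22, Argo), (C, 3, p1, 16, 10, Lyra), (C, 3, p1, 16, 19, Delta), (C, 3, p1, 16, 22, Argo), (D, 5, mkt, 26, 11, Alpha), (D, 5, mkt, 26, 8, Nova), (D, 5, x3, 37, 11, Alpha), (D, 5, x3, 37, 8, Nova)}.
Keep only column(s) room, sid (2 duplicate(s) eliminated): {(12, 10), (12, 19), (12, 22), (3, 10), (3, 19), (3, 22), (5, 11), (5, 8)}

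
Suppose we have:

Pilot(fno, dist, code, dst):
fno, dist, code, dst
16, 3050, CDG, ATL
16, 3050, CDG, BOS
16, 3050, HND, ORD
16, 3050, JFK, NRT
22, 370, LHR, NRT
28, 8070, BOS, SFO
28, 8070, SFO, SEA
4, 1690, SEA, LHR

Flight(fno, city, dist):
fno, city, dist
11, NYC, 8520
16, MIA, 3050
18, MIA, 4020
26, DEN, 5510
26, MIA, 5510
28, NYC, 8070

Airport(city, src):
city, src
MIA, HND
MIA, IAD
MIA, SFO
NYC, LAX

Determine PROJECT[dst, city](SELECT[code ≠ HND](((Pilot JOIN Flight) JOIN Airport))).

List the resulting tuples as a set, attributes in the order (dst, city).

Pilot ⋈ Flight (natural join on fno, dist): {(16, 3050, CDG, ATL, MIA), (16, 3050, CDG, BOS, MIA), (16, 3050, HND, ORD, MIA), (16, 3050, JFK, NRT, MIA), (28, 8070, BOS, SFO, NYC), (28, 8070, SFO, SEA, NYC)}
(Pilot JOIN Flight) ⋈ Airport (natural join on city): {(16, 3050, CDG, ATL, MIA, HND), (16, 3050, CDG, ATL, MIA, IAD), (16, 3050, CDG, ATL, MIA, SFO), (16, 3050, CDG, BOS, MIA, HND), (16, 3050, CDG, BOS, MIA, IAD), (16, 3050, CDG, BOS, MIA, SFO), (16, 3050, HND, ORD, MIA, HND), (16, 3050, HND, ORD, MIA, IAD), (16, 3050, HND, ORD, MIA, SFO), (16, 3050, JFK, NRT, MIA, HND), (16, 3050, JFK, NRT, MIA, IAD), (16, 3050, JFK, NRT, MIA, SFO), (28, 8070, BOS, SFO, NYC, LAX), (28, 8070, SFO, SEA, NYC, LAX)}
Filtering on code ≠ HND leaves {(16, 3050, CDG, ATL, MIA, HND), (16, 3050, CDG, ATL, MIA, IAD), (16, 3050, CDG, ATL, MIA, SFO), (16, 3050, CDG, BOS, MIA, HND), (16, 3050, CDG, BOS, MIA, IAD), (16, 3050, CDG, BOS, MIA, SFO), (16, 3050, JFK, NRT, MIA, HND), (16, 3050, JFK, NRT, MIA, IAD), (16, 3050, JFK, NRT, MIA, SFO), (28, 8070, BOS, SFO, NYC, LAX), (28, 8070, SFO, SEA, NYC, LAX)}.
π_{dst, city} gives {(ATL, MIA), (BOS, MIA), (NRT, MIA), (SEA, NYC), (SFO, NYC)} (6 duplicate(s) eliminated).

{(ATL, MIA), (BOS, MIA), (NRT, MIA), (SEA, NYC), (SFO, NYC)}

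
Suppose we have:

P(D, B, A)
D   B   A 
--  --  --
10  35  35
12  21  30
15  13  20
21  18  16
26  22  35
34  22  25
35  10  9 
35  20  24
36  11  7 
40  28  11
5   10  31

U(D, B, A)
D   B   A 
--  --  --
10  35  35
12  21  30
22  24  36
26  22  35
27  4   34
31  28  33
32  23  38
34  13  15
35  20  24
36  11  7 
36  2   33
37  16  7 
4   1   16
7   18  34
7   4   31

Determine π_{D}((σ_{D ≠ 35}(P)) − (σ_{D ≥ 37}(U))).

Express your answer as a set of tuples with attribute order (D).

{10, 12, 15, 21, 26, 34, 36, 40, 5}

Filtering on D ≠ 35 leaves {(10, 35, 35), (12, 21, 30), (15, 13, 20), (21, 18, 16), (26, 22, 35), (34, 22, 25), (36, 11, 7), (40, 28, 11), (5, 10, 31)}.
Filtering on D ≥ 37 leaves {(37, 16, 7)}.
Taking the difference: {(10, 35, 35), (12, 21, 30), (15, 13, 20), (21, 18, 16), (26, 22, 35), (34, 22, 25), (36, 11, 7), (40, 28, 11), (5, 10, 31)}
Keep only column(s) D: {10, 12, 15, 21, 26, 34, 36, 40, 5}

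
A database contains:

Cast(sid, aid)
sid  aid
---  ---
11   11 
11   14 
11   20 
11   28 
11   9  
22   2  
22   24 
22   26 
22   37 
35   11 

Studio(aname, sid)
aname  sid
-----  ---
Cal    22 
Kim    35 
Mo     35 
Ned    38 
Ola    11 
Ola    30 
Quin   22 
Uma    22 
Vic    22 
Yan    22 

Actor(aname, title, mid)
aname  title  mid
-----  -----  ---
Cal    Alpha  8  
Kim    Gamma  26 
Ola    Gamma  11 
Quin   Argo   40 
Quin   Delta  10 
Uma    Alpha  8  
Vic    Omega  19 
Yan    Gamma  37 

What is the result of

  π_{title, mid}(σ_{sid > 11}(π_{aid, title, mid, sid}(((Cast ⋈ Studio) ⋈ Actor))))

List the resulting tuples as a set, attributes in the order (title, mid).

{(Alpha, 8), (Argo, 40), (Delta, 10), (Gamma, 26), (Gamma, 37), (Omega, 19)}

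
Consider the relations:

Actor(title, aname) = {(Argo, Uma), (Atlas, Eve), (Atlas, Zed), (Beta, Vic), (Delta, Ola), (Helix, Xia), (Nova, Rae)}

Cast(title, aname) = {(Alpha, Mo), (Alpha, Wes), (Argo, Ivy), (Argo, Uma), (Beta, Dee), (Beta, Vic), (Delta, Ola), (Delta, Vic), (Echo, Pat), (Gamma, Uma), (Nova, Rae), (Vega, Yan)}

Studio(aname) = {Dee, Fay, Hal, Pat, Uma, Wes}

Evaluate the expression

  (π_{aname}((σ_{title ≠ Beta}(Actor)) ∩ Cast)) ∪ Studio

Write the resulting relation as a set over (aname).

Selection title ≠ Beta: {(Argo, Uma), (Atlas, Eve), (Atlas, Zed), (Delta, Ola), (Helix, Xia), (Nova, Rae)}
Intersection: {(Argo, Uma), (Atlas, Eve), (Atlas, Zed), (Delta, Ola), (Helix, Xia), (Nova, Rae)} with {(Alpha, Mo), (Alpha, Wes), (Argo, Ivy), (Argo, Uma), (Beta, Dee), (Beta, Vic), (Delta, Ola), (Delta, Vic), (Echo, Pat), (Gamma, Uma), (Nova, Rae), (Vega, Yan)} → {(Argo, Uma), (Delta, Ola), (Nova, Rae)}
π[aname]: project onto (aname) → {Ola, Rae, Uma}
Union: {Ola, Rae, Uma} with {Dee, Fay, Hal, Pat, Uma, Wes} → {Dee, Fay, Hal, Ola, Pat, Rae, Uma, Wes}

{Dee, Fay, Hal, Ola, Pat, Rae, Uma, Wes}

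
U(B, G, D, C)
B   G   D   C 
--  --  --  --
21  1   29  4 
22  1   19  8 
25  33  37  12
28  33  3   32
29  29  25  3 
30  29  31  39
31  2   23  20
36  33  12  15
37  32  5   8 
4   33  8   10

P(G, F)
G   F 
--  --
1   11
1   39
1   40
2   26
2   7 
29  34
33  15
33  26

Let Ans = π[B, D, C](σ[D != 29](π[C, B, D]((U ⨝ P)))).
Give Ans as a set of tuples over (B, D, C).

Natural join on G: {(21, 1, 29, 4, 11), (21, 1, 29, 4, 39), (21, 1, 29, 4, 40), (22, 1, 19, 8, 11), (22, 1, 19, 8, 39), (22, 1, 19, 8, 40), (25, 33, 37, 12, 15), (25, 33, 37, 12, 26), (28, 33, 3, 32, 15), (28, 33, 3, 32, 26), (29, 29, 25, 3, 34), (30, 29, 31, 39, 34), (31, 2, 23, 20, 26), (31, 2, 23, 20, 7), (36, 33, 12, 15, 15), (36, 33, 12, 15, 26), (4, 33, 8, 10, 15), (4, 33, 8, 10, 26)}
Keep only column(s) C, B, D (9 duplicate(s) eliminated): {(10, 4, 8), (12, 25, 37), (15, 36, 12), (20, 31, 23), (3, 29, 25), (32, 28, 3), (39, 30, 31), (4, 21, 29), (8, 22, 19)}
σ[D != 29]: keep tuples satisfying D != 29 → {(10, 4, 8), (12, 25, 37), (15, 36, 12), (20, 31, 23), (3, 29, 25), (32, 28, 3), (39, 30, 31), (8, 22, 19)}
Keep only column(s) B, D, C: {(22, 19, 8), (25, 37, 12), (28, 3, 32), (29, 25, 3), (30, 31, 39), (31, 23, 20), (36, 12, 15), (4, 8, 10)}

{(22, 19, 8), (25, 37, 12), (28, 3, 32), (29, 25, 3), (30, 31, 39), (31, 23, 20), (36, 12, 15), (4, 8, 10)}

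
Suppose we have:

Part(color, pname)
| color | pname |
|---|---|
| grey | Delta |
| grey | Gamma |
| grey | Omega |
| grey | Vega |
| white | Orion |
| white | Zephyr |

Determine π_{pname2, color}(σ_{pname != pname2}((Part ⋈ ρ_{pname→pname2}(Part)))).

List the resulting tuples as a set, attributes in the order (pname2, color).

{(Delta, grey), (Gamma, grey), (Omega, grey), (Orion, white), (Vega, grey), (Zephyr, white)}

ρ[pname→pname2]: schema becomes (color, pname2); tuples unchanged.
Part ⋈ ρ_{pname→pname2}(Part) (natural join on color): {(grey, Delta, Delta), (grey, Delta, Gamma), (grey, Delta, Omega), (grey, Delta, Vega), (grey, Gamma, Delta), (grey, Gamma, Gamma), (grey, Gamma, Omega), (grey, Gamma, Vega), (grey, Omega, Delta), (grey, Omega, Gamma), (grey, Omega, Omega), (grey, Omega, Vega), (grey, Vega, Delta), (grey, Vega, Gamma), (grey, Vega, Omega), (grey, Vega, Vega), (white, Orion, Orion), (white, Orion, Zephyr), (white, Zephyr, Orion), (white, Zephyr, Zephyr)}
Selection pname != pname2: {(grey, Delta, Gamma), (grey, Delta, Omega), (grey, Delta, Vega), (grey, Gamma, Delta), (grey, Gamma, Omega), (grey, Gamma, Vega), (grey, Omega, Delta), (grey, Omega, Gamma), (grey, Omega, Vega), (grey, Vega, Delta), (grey, Vega, Gamma), (grey, Vega, Omega), (white, Orion, Zephyr), (white, Zephyr, Orion)}
π[pname2, color]: project onto (pname2, color) (8 duplicate(s) eliminated) → {(Delta, grey), (Gamma, grey), (Omega, grey), (Orion, white), (Vega, grey), (Zephyr, white)}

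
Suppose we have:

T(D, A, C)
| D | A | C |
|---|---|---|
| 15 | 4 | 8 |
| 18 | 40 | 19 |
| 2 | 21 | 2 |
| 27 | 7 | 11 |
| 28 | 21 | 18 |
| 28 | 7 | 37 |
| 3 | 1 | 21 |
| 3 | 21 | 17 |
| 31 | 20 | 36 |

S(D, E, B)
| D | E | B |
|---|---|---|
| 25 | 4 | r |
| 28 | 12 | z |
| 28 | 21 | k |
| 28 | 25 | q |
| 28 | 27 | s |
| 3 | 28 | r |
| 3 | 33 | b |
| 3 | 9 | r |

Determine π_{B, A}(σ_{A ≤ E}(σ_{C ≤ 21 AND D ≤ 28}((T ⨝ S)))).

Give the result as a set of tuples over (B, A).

{(b, 1), (b, 21), (k, 21), (q, 21), (r, 1), (r, 21), (s, 21)}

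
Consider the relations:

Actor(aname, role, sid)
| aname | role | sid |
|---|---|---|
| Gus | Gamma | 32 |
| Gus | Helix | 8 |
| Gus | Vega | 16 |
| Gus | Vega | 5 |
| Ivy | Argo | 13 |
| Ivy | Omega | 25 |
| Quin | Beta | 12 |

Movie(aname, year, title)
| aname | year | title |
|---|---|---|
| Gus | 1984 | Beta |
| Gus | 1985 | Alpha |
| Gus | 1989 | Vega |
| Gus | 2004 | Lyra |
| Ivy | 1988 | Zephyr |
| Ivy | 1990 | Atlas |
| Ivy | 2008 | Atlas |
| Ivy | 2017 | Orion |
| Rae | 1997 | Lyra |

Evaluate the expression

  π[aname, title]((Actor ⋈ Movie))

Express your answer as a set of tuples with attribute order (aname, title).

Actor ⋈ Movie (natural join on aname): {(Gus, Gamma, 32, 1984, Beta), (Gus, Gamma, 32, 1985, Alpha), (Gus, Gamma, 32, 1989, Vega), (Gus, Gamma, 32, 2004, Lyra), (Gus, Helix, 8, 1984, Beta), (Gus, Helix, 8, 1985, Alpha), (Gus, Helix, 8, 1989, Vega), (Gus, Helix, 8, 2004, Lyra), (Gus, Vega, 16, 1984, Beta), (Gus, Vega, 16, 1985, Alpha), (Gus, Vega, 16, 1989, Vega), (Gus, Vega, 16, 2004, Lyra), (Gus, Vega, 5, 1984, Beta), (Gus, Vega, 5, 1985, Alpha), (Gus, Vega, 5, 1989, Vega), (Gus, Vega, 5, 2004, Lyra), (Ivy, Argo, 13, 1988, Zephyr), (Ivy, Argo, 13, 1990, Atlas), (Ivy, Argo, 13, 2008, Atlas), (Ivy, Argo, 13, 2017, Orion), (Ivy, Omega, 25, 1988, Zephyr), (Ivy, Omega, 25, 1990, Atlas), (Ivy, Omega, 25, 2008, Atlas), (Ivy, Omega, 25, 2017, Orion)}
Keep only column(s) aname, title (17 duplicate(s) eliminated): {(Gus, Alpha), (Gus, Beta), (Gus, Lyra), (Gus, Vega), (Ivy, Atlas), (Ivy, Orion), (Ivy, Zephyr)}

{(Gus, Alpha), (Gus, Beta), (Gus, Lyra), (Gus, Vega), (Ivy, Atlas), (Ivy, Orion), (Ivy, Zephyr)}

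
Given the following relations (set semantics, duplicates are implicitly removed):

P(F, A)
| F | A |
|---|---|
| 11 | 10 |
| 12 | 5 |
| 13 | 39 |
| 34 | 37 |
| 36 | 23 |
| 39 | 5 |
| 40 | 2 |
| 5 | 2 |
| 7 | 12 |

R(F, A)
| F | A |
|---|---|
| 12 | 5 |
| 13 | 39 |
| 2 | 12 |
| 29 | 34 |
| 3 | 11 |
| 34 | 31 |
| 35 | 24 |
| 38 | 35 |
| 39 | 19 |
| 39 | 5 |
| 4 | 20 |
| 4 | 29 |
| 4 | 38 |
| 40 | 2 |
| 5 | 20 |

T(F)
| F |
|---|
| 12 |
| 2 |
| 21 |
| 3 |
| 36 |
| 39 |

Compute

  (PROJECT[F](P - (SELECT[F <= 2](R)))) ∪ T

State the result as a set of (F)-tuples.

Apply σ_{F <= 2}; surviving tuples: {(2, 12)}
Difference: {(11, 10), (12, 5), (13, 39), (34, 37), (36, 23), (39, 5), (40, 2), (5, 2), (7, 12)} with {(2, 12)} → {(11, 10), (12, 5), (13, 39), (34, 37), (36, 23), (39, 5), (40, 2), (5, 2), (7, 12)}
π[F]: project onto (F) → {11, 12, 13, 34, 36, 39, 40, 5, 7}
Union: {11, 12, 13, 34, 36, 39, 40, 5, 7} with {12, 2, 21, 3, 36, 39} → {11, 12, 13, 2, 21, 3, 34, 36, 39, 40, 5, 7}

{11, 12, 13, 2, 21, 3, 34, 36, 39, 40, 5, 7}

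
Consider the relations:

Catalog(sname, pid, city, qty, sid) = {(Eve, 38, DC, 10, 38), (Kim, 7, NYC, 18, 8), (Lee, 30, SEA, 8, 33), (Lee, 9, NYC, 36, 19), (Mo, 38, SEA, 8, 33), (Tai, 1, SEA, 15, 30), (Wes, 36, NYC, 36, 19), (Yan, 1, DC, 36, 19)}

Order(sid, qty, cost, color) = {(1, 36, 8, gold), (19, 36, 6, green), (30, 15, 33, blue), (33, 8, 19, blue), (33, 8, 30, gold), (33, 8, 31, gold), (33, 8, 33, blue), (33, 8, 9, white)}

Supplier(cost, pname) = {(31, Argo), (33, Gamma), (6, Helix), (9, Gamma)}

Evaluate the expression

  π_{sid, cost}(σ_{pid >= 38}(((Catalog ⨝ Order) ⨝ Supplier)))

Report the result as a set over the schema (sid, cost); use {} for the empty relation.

Joining Catalog and Order on qty, sid yields {(Lee, 30, SEA, 8, 33, 19, blue), (Lee, 30, SEA, 8, 33, 30, gold), (Lee, 30, SEA, 8, 33, 31, gold), (Lee, 30, SEA, 8, 33, 33, blue), (Lee, 30, SEA, 8, 33, 9, white), (Lee, 9, NYC, 36, 19, 6, green), (Mo, 38, SEA, 8, 33, 19, blue), (Mo, 38, SEA, 8, 33, 30, gold), (Mo, 38, SEA, 8, 33, 31, gold), (Mo, 38, SEA, 8, 33, 33, blue), (Mo, 38, SEA, 8, 33, 9, white), (Tai, 1, SEA, 15, 30, 33, blue), (Wes, 36, NYC, 36, 19, 6, green), (Yan, 1, DC, 36, 19, 6, green)}.
Joining (Catalog ⨝ Order) and Supplier on cost yields {(Lee, 30, SEA, 8, 33, 31, gold, Argo), (Lee, 30, SEA, 8, 33, 33, blue, Gamma), (Lee, 30, SEA, 8, 33, 9, white, Gamma), (Lee, 9, NYC, 36, 19, 6, green, Helix), (Mo, 38, SEA, 8, 33, 31, gold, Argo), (Mo, 38, SEA, 8, 33, 33, blue, Gamma), (Mo, 38, SEA, 8, 33, 9, white, Gamma), (Tai, 1, SEA, 15, 30, 33, blue, Gamma), (Wes, 36, NYC, 36, 19, 6, green, Helix), (Yan, 1, DC, 36, 19, 6, green, Helix)}.
Filtering on pid >= 38 leaves {(Mo, 38, SEA, 8, 33, 31, gold, Argo), (Mo, 38, SEA, 8, 33, 33, blue, Gamma), (Mo, 38, SEA, 8, 33, 9, white, Gamma)}.
Keep only column(s) sid, cost: {(33, 31), (33, 33), (33, 9)}

{(33, 31), (33, 33), (33, 9)}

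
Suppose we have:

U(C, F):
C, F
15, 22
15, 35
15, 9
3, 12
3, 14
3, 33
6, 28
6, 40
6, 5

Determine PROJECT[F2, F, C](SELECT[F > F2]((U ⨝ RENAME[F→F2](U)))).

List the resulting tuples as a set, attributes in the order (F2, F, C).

{(12, 14, 3), (12, 33, 3), (14, 33, 3), (22, 35, 15), (28, 40, 6), (5, 28, 6), (5, 40, 6), (9, 22, 15), (9, 35, 15)}

ρ[F→F2]: schema becomes (C, F2); tuples unchanged.
Natural join on C: {(15, 22, 22), (15, 22, 35), (15, 22, 9), (15, 35, 22), (15, 35, 35), (15, 35, 9), (15, 9, 22), (15, 9, 35), (15, 9, 9), (3, 12, 12), (3, 12, 14), (3, 12, 33), (3, 14, 12), (3, 14, 14), (3, 14, 33), (3, 33, 12), (3, 33, 14), (3, 33, 33), (6, 28, 28), (6, 28, 40), (6, 28, 5), (6, 40, 28), (6, 40, 40), (6, 40, 5), (6, 5, 28), (6, 5, 40), (6, 5, 5)}
σ[F > F2]: keep tuples satisfying F > F2 → {(15, 22, 9), (15, 35, 22), (15, 35, 9), (3, 14, 12), (3, 33, 12), (3, 33, 14), (6, 28, 5), (6, 40, 28), (6, 40, 5)}
π[F2, F, C]: project onto (F2, F, C) → {(12, 14, 3), (12, 33, 3), (14, 33, 3), (22, 35, 15), (28, 40, 6), (5, 28, 6), (5, 40, 6), (9, 22, 15), (9, 35, 15)}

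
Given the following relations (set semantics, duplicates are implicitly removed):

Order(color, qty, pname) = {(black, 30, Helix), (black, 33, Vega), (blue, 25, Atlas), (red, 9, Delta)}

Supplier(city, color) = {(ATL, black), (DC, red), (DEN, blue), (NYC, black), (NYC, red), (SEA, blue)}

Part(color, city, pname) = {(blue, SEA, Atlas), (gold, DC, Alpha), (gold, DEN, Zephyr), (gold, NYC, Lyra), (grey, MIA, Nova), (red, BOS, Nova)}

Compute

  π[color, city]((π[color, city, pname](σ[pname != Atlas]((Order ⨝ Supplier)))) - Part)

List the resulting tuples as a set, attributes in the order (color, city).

{(black, ATL), (black, NYC), (red, DC), (red, NYC)}

Natural join on color: {(black, 30, Helix, ATL), (black, 30, Helix, NYC), (black, 33, Vega, ATL), (black, 33, Vega, NYC), (blue, 25, Atlas, DEN), (blue, 25, Atlas, SEA), (red, 9, Delta, DC), (red, 9, Delta, NYC)}
Filtering on pname != Atlas leaves {(black, 30, Helix, ATL), (black, 30, Helix, NYC), (black, 33, Vega, ATL), (black, 33, Vega, NYC), (red, 9, Delta, DC), (red, 9, Delta, NYC)}.
Projecting to color, city, pname: {(black, ATL, Helix), (black, ATL, Vega), (black, NYC, Helix), (black, NYC, Vega), (red, DC, Delta), (red, NYC, Delta)}
Set difference of the two operands is {(black, ATL, Helix), (black, ATL, Vega), (black, NYC, Helix), (black, NYC, Vega), (red, DC, Delta), (red, NYC, Delta)}.
Projecting to color, city (2 duplicate(s) eliminated): {(black, ATL), (black, NYC), (red, DC), (red, NYC)}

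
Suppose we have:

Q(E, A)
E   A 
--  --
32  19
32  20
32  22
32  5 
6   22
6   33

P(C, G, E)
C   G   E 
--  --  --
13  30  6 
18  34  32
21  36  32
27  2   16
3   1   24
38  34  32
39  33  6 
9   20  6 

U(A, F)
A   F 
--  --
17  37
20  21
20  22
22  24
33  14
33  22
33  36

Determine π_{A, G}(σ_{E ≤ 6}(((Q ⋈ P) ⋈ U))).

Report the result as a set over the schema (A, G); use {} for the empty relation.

{(22, 20), (22, 30), (22, 33), (33, 20), (33, 30), (33, 33)}

Q ⋈ P (natural join on E): {(32, 19, 18, 34), (32, 19, 21, 36), (32, 19, 38, 34), (32, 20, 18, 34), (32, 20, 21, 36), (32, 20, 38, 34), (32, 22, 18, 34), (32, 22, 21, 36), (32, 22, 38, 34), (32, 5, 18, 34), (32, 5, 21, 36), (32, 5, 38, 34), (6, 22, 13, 30), (6, 22, 39, 33), (6, 22, 9, 20), (6, 33, 13, 30), (6, 33, 39, 33), (6, 33, 9, 20)}
(Q ⋈ P) ⋈ U (natural join on A): {(32, 20, 18, 34, 21), (32, 20, 18, 34, 22), (32, 20, 21, 36, 21), (32, 20, 21, 36, 22), (32, 20, 38, 34, 21), (32, 20, 38, 34, 22), (32, 22, 18, 34, 24), (32, 22, 21, 36, 24), (32, 22, 38, 34, 24), (6, 22, 13, 30, 24), (6, 22, 39, 33, 24), (6, 22, 9, 20, 24), (6, 33, 13, 30, 14), (6, 33, 13, 30, 22), (6, 33, 13, 30, 36), (6, 33, 39, 33, 14), (6, 33, 39, 33, 22), (6, 33, 39, 33, 36), (6, 33, 9, 20, 14), (6, 33, 9, 20, 22), (6, 33, 9, 20, 36)}
Selection E ≤ 6: {(6, 22, 13, 30, 24), (6, 22, 39, 33, 24), (6, 22, 9, 20, 24), (6, 33, 13, 30, 14), (6, 33, 13, 30, 22), (6, 33, 13, 30, 36), (6, 33, 39, 33, 14), (6, 33, 39, 33, 22), (6, 33, 39, 33, 36), (6, 33, 9, 20, 14), (6, 33, 9, 20, 22), (6, 33, 9, 20, 36)}
Keep only column(s) A, G (6 duplicate(s) eliminated): {(22, 20), (22, 30), (22, 33), (33, 20), (33, 30), (33, 33)}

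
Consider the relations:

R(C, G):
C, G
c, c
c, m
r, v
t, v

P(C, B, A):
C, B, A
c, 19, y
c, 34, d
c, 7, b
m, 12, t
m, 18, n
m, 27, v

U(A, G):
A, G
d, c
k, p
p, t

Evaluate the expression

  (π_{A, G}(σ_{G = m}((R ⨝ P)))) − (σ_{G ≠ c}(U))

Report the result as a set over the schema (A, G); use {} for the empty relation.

{(b, m), (d, m), (y, m)}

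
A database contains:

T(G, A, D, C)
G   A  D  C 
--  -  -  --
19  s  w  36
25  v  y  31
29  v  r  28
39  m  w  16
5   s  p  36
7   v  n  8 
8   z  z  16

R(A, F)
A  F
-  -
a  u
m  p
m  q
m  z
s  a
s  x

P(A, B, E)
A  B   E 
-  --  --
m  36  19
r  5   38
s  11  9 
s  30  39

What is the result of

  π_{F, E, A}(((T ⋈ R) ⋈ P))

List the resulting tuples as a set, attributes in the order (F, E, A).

Joining T and R on A yields {(19, s, w, 36, a), (19, s, w, 36, x), (39, m, w, 16, p), (39, m, w, 16, q), (39, m, w, 16, z), (5, s, p, 36, a), (5, s, p, 36, x)}.
Joining (T ⋈ R) and P on A yields {(19, s, w, 36, a, 11, 9), (19, s, w, 36, a, 30, 39), (19, s, w, 36, x, 11, 9), (19, s, w, 36, x, 30, 39), (39, m, w, 16, p, 36, 19), (39, m, w, 16, q, 36, 19), (39, m, w, 16, z, 36, 19), (5, s, p, 36, a, 11, 9), (5, s, p, 36, a, 30, 39), (5, s, p, 36, x, 11, 9), (5, s, p, 36, x, 30, 39)}.
π[F, E, A]: project onto (F, E, A) (4 duplicate(s) eliminated) → {(a, 39, s), (a, 9, s), (p, 19, m), (q, 19, m), (x, 39, s), (x, 9, s), (z, 19, m)}

{(a, 39, s), (a, 9, s), (p, 19, m), (q, 19, m), (x, 39, s), (x, 9, s), (z, 19, m)}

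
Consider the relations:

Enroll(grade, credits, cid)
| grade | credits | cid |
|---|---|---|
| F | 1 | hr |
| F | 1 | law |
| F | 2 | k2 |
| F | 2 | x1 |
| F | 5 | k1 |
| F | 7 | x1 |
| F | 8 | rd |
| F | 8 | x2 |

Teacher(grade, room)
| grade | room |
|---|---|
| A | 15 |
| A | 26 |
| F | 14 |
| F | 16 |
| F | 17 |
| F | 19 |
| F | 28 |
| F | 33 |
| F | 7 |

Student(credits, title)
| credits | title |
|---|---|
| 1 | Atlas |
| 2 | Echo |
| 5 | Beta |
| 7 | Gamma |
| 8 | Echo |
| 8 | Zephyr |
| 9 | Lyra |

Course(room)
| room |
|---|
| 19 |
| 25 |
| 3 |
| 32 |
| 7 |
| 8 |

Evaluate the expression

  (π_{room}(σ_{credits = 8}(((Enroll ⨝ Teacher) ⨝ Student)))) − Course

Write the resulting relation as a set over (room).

{14, 16, 17, 28, 33}

Enroll ⋈ Teacher (natural join on grade): {(F, 1, hr, 14), (F, 1, hr, 16), (F, 1, hr, 17), (F, 1, hr, 19), (F, 1, hr, 28), (F, 1, hr, 33), (F, 1, hr, 7), (F, 1, law, 14), (F, 1, law, 16), (F, 1, law, 17), (F, 1, law, 19), (F, 1, law, 28), (F, 1, law, 33), (F, 1, law, 7), (F, 2, k2, 14), (F, 2, k2, 16), (F, 2, k2, 17), (F, 2, k2, 19), (F, 2, k2, 28), (F, 2, k2, 33), (F, 2, k2, 7), (F, 2, x1, 14), (F, 2, x1, 16), (F, 2, x1, 17), (F, 2, x1, 19), (F, 2, x1, 28), (F, 2, x1, 33), (F, 2, x1, 7), (F, 5, k1, 14), (F, 5, k1, 16), (F, 5, k1, 17), (F, 5, k1, 19), (F, 5, k1, 28), (F, 5, k1, 33), (F, 5, k1, 7), (F, 7, x1, 14), (F, 7, x1, 16), (F, 7, x1, 17), (F, 7, x1, 19), (F, 7, x1, 28), (F, 7, x1, 33), (F, 7, x1, 7), (F, 8, rd, 14), (F, 8, rd, 16), (F, 8, rd, 17), (F, 8, rd, 19), (F, 8, rd, 28), (F, 8, rd, 33), (F, 8, rd, 7), (F, 8, x2, 14), (F, 8, x2, 16), (F, 8, x2, 17), (F, 8, x2, 19), (F, 8, x2, 28), (F, 8, x2, 33), (F, 8, x2, 7)}
(Enroll ⨝ Teacher) ⋈ Student (natural join on credits): {(F, 1, hr, 14, Atlas), (F, 1, hr, 16, Atlas), (F, 1, hr, 17, Atlas), (F, 1, hr, 19, Atlas), (F, 1, hr, 28, Atlas), (F, 1, hr, 33, Atlas), (F, 1, hr, 7, Atlas), (F, 1, law, 14, Atlas), (F, 1, law, 16, Atlas), (F, 1, law, 17, Atlas), (F, 1, law, 19, Atlas), (F, 1, law, 28, Atlas), (F, 1, law, 33, Atlas), (F, 1, law, 7, Atlas), (F, 2, k2, 14, Echo), (F, 2, k2, 16, Echo), (F, 2, k2, 17, Echo), (F, 2, k2, 19, Echo), (F, 2, k2, 28, Echo), (F, 2, k2, 33, Echo), (F, 2, k2, 7, Echo), (F, 2, x1, 14, Echo), (F, 2, x1, 16, Echo), (F, 2, x1, 17, Echo), (F, 2, x1, 19, Echo), (F, 2, x1, 28, Echo), (F, 2, x1, 33, Echo), (F, 2, x1, 7, Echo), (F, 5, k1, 14, Beta), (F, 5, k1, 16, Beta), (F, 5, k1, 17, Beta), (F, 5, k1, 19, Beta), (F, 5, k1, 28, Beta), (F, 5, k1, 33, Beta), (F, 5, k1, 7, Beta), (F, 7, x1, 14, Gamma), (F, 7, x1, 16, Gamma), (F, 7, x1, 17, Gamma), (F, 7, x1, 19, Gamma), (F, 7, x1, 28, Gamma), (F, 7, x1, 33, Gamma), (F, 7, x1, 7, Gamma), (F, 8, rd, 14, Echo), (F, 8, rd, 14, Zephyr), (F, 8, rd, 16, Echo), (F, 8, rd, 16, Zephyr), (F, 8, rd, 17, Echo), (F, 8, rd, 17, Zephyr), (F, 8, rd, 19, Echo), (F, 8, rd, 19, Zephyr), (F, 8, rd, 28, Echo), (F, 8, rd, 28, Zephyr), (F, 8, rd, 33, Echo), (F, 8, rd, 33, Zephyr), (F, 8, rd, 7, Echo), (F, 8, rd, 7, Zephyr), (F, 8, x2, 14, Echo), (F, 8, x2, 14, Zephyr), (F, 8, x2, 16, Echo), (F, 8, x2, 16, Zephyr), (F, 8, x2, 17, Echo), (F, 8, x2, 17, Zephyr), (F, 8, x2, 19, Echo), (F, 8, x2, 19, Zephyr), (F, 8, x2, 28, Echo), (F, 8, x2, 28, Zephyr), (F, 8, x2, 33, Echo), (F, 8, x2, 33, Zephyr), (F, 8, x2, 7, Echo), (F, 8, x2, 7, Zephyr)}
Apply σ_{credits = 8}; surviving tuples: {(F, 8, rd, 14, Echo), (F, 8, rd, 14, Zephyr), (F, 8, rd, 16, Echo), (F, 8, rd, 16, Zephyr), (F, 8, rd, 17, Echo), (F, 8, rd, 17, Zephyr), (F, 8, rd, 19, Echo), (F, 8, rd, 19, Zephyr), (F, 8, rd, 28, Echo), (F, 8, rd, 28, Zephyr), (F, 8, rd, 33, Echo), (F, 8, rd, 33, Zephyr), (F, 8, rd, 7, Echo), (F, 8, rd, 7, Zephyr), (F, 8, x2, 14, Echo), (F, 8, x2, 14, Zephyr), (F, 8, x2, 16, Echo), (F, 8, x2, 16, Zephyr), (F, 8, x2, 17, Echo), (F, 8, x2, 17, Zephyr), (F, 8, x2, 19, Echo), (F, 8, x2, 19, Zephyr), (F, 8, x2, 28, Echo), (F, 8, x2, 28, Zephyr), (F, 8, x2, 33, Echo), (F, 8, x2, 33, Zephyr), (F, 8, x2, 7, Echo), (F, 8, x2, 7, Zephyr)}
π[room]: project onto (room) (21 duplicate(s) eliminated) → {14, 16, 17, 19, 28, 33, 7}
Taking the difference: {14, 16, 17, 28, 33}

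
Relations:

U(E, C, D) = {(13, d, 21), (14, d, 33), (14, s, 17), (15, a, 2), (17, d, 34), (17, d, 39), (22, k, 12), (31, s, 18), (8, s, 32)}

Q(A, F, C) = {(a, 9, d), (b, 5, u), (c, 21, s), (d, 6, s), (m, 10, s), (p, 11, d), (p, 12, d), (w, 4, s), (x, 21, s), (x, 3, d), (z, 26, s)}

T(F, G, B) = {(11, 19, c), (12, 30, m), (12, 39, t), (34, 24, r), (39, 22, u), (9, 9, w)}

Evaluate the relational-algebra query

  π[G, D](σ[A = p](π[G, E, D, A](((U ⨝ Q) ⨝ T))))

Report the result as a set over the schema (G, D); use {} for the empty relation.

{(19, 21), (19, 33), (19, 34), (19, 39), (30, 21), (30, 33), (30, 34), (30, 39), (39, 21), (39, 33), (39, 34), (39, 39)}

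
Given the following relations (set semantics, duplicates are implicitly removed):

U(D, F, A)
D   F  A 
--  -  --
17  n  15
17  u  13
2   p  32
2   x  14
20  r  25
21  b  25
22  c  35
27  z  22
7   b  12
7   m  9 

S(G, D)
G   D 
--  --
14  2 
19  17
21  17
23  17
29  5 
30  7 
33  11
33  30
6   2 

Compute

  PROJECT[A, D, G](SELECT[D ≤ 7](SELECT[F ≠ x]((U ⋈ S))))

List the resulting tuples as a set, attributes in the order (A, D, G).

{(12, 7, 30), (32, 2, 14), (32, 2, 6), (9, 7, 30)}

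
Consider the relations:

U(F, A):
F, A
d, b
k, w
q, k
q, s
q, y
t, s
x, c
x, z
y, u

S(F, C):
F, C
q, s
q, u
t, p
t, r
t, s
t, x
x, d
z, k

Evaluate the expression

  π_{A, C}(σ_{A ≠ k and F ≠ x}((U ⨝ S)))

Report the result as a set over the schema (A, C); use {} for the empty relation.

{(s, p), (s, r), (s, s), (s, u), (s, x), (y, s), (y, u)}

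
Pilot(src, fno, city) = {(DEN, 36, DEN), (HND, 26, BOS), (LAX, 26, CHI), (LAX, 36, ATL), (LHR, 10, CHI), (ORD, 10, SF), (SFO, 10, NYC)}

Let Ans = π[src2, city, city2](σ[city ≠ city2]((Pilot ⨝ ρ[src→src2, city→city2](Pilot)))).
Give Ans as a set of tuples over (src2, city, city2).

{(DEN, ATL, DEN), (HND, CHI, BOS), (LAX, BOS, CHI), (LAX, DEN, ATL), (LHR, NYC, CHI), (LHR, SF, CHI), (ORD, CHI, SF), (ORD, NYC, SF), (SFO, CHI, NYC), (SFO, SF, NYC)}

ρ[src→src2, city→city2]: schema becomes (src2, fno, city2); tuples unchanged.
Pilot ⋈ ρ[src→src2, city→city2](Pilot) (natural join on fno): {(DEN, 36, DEN, DEN, DEN), (DEN, 36, DEN, LAX, ATL), (HND, 26, BOS, HND, BOS), (HND, 26, BOS, LAX, CHI), (LAX, 26, CHI, HND, BOS), (LAX, 26, CHI, LAX, CHI), (LAX, 36, ATL, DEN, DEN), (LAX, 36, ATL, LAX, ATL), (LHR, 10, CHI, LHR, CHI), (LHR, 10, CHI, ORD, SF), (LHR, 10, CHI, SFO, NYC), (ORD, 10, SF, LHR, CHI), (ORD, 10, SF, ORD, SF), (ORD, 10, SF, SFO, NYC), (SFO, 10, NYC, LHR, CHI), (SFO, 10, NYC, ORD, SF), (SFO, 10, NYC, SFO, NYC)}
Filtering on city ≠ city2 leaves {(DEN, 36, DEN, LAX, ATL), (HND, 26, BOS, LAX, CHI), (LAX, 26, CHI, HND, BOS), (LAX, 36, ATL, DEN, DEN), (LHR, 10, CHI, ORD, SF), (LHR, 10, CHI, SFO, NYC), (ORD, 10, SF, LHR, CHI), (ORD, 10, SF, SFO, NYC), (SFO, 10, NYC, LHR, CHI), (SFO, 10, NYC, ORD, SF)}.
Keep only column(s) src2, city, city2: {(DEN, ATL, DEN), (HND, CHI, BOS), (LAX, BOS, CHI), (LAX, DEN, ATL), (LHR, NYC, CHI), (LHR, SF, CHI), (ORD, CHI, SF), (ORD, NYC, SF), (SFO, CHI, NYC), (SFO, SF, NYC)}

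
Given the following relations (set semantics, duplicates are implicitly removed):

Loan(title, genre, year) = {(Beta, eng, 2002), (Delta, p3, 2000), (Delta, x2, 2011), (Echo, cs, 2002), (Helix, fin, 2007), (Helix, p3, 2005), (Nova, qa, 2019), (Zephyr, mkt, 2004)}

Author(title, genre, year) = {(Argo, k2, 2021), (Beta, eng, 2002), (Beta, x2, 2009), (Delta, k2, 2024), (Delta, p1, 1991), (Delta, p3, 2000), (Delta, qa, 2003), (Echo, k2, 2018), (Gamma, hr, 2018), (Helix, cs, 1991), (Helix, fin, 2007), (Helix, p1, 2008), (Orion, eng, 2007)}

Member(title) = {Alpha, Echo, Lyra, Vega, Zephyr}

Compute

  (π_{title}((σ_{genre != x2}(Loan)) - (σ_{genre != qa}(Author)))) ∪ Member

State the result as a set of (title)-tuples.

σ[genre != x2]: keep tuples satisfying genre != x2 → {(Beta, eng, 2002), (Delta, p3, 2000), (Echo, cs, 2002), (Helix, fin, 2007), (Helix, p3, 2005), (Nova, qa, 2019), (Zephyr, mkt, 2004)}
σ[genre != qa]: keep tuples satisfying genre != qa → {(Argo, k2, 2021), (Beta, eng, 2002), (Beta, x2, 2009), (Delta, k2, 2024), (Delta, p1, 1991), (Delta, p3, 2000), (Echo, k2, 2018), (Gamma, hr, 2018), (Helix, cs, 1991), (Helix, fin, 2007), (Helix, p1, 2008), (Orion, eng, 2007)}
Difference: {(Beta, eng, 2002), (Delta, p3, 2000), (Echo, cs, 2002), (Helix, fin, 2007), (Helix, p3, 2005), (Nova, qa, 2019), (Zephyr, mkt, 2004)} with {(Argo, k2, 2021), (Beta, eng, 2002), (Beta, x2, 2009), (Delta, k2, 2024), (Delta, p1, 1991), (Delta, p3, 2000), (Echo, k2, 2018), (Gamma, hr, 2018), (Helix, cs, 1991), (Helix, fin, 2007), (Helix, p1, 2008), (Orion, eng, 2007)} → {(Echo, cs, 2002), (Helix, p3, 2005), (Nova, qa, 2019), (Zephyr, mkt, 2004)}
π[title]: project onto (title) → {Echo, Helix, Nova, Zephyr}
Union: {Echo, Helix, Nova, Zephyr} with {Alpha, Echo, Lyra, Vega, Zephyr} → {Alpha, Echo, Helix, Lyra, Nova, Vega, Zephyr}

{Alpha, Echo, Helix, Lyra, Nova, Vega, Zephyr}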